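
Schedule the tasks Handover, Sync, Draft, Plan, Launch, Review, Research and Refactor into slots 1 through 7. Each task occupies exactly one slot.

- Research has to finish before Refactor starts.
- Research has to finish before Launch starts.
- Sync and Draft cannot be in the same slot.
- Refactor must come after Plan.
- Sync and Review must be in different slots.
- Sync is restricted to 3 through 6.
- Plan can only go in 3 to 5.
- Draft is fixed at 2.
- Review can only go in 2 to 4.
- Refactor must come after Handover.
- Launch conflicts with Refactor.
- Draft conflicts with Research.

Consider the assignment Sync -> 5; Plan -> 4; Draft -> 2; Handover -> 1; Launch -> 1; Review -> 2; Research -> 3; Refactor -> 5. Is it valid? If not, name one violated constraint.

Draft conflicts with Research — holds.
Plan can only go in 3 to 5 — holds.
Research has to finish before Launch starts — violated.
Refactor must come after Handover — holds.
Launch conflicts with Refactor — holds.
Sync is restricted to 3 through 6 — holds.
Research has to finish before Refactor starts — holds.
Sync and Draft cannot be in the same slot — holds.
Draft is fixed at 2 — holds.
Sync and Review must be in different slots — holds.
Review can only go in 2 to 4 — holds.
Refactor must come after Plan — holds.

No — it violates: Research has to finish before Launch starts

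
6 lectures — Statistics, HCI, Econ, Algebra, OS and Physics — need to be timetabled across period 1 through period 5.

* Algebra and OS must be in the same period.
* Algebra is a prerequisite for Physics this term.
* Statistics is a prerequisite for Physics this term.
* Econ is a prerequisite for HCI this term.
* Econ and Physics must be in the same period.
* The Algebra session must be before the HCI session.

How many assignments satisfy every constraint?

Splitting on Statistics: it can be period 1 (10), period 2 (7), period 3 (3). Listing each branch's schedules as (HCI, Econ, Algebra, OS, Physics) by period number:
Statistics=period 1: (3,2,1,1,2) (4,2,1,1,2) (4,3,1,1,3) (4,3,2,2,3) (5,2,1,1,2) (5,3,1,1,3) (5,3,2,2,3) (5,4,1,1,4) (5,4,2,2,4) (5,4,3,3,4) — 10.
Statistics=period 2: (4,3,1,1,3) (4,3,2,2,3) (5,3,1,1,3) (5,3,2,2,3) (5,4,1,1,4) (5,4,2,2,4) (5,4,3,3,4) — 7.
Statistics=period 3: (5,4,1,1,4) (5,4,2,2,4) (5,4,3,3,4) — 3.
Summing: 10 + 7 + 3 = 20.

20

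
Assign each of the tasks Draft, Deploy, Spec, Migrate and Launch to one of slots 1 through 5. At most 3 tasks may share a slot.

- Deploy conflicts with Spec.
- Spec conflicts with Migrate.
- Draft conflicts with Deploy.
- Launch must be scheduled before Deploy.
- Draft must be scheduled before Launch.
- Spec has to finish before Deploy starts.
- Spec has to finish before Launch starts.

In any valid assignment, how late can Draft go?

Downstream work caps Draft at 3.
Draft at 3 is achievable: Draft -> 3, Launch -> 4, Migrate -> 2, Deploy -> 5, Spec -> 1.

3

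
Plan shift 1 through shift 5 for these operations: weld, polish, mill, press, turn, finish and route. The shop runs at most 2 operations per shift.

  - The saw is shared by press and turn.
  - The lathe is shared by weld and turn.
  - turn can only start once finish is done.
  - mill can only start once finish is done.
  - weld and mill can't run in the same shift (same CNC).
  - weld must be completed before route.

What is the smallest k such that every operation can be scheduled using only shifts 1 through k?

The precedence chain requires at least 2 distinct shifts.
With at most 2 per shift and 7 operations, at least 4 shifts are needed.
4 works (last occupied shift: shift 4): for example mill=shift 2; press=shift 4; weld=shift 1; route=shift 3; turn=shift 2; finish=shift 1; polish=shift 3.

4 shifts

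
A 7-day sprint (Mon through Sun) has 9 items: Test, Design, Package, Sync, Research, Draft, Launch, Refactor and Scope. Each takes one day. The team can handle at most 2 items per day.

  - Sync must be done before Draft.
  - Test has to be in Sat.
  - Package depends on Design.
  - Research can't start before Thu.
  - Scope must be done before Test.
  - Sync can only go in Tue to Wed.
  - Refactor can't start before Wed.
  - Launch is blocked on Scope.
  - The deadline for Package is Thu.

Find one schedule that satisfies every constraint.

Package in Tue; Launch in Thu; Sync in Tue; Design in Mon; Refactor in Wed; Scope in Mon; Test in Sat; Draft in Wed; Research in Thu

Checking: Design(Mon) before Package(Tue); Sync(Tue) before Draft(Wed); Scope(Mon) before Test(Sat); Scope(Mon) before Launch(Thu); Test=Sat in [Sat,Sat]; Research=Thu in [Thu,Sun]; Refactor=Wed in [Wed,Sun]; Sync=Tue in [Tue,Wed]; Package=Tue in [Mon,Thu]; max 2 per day (cap 2).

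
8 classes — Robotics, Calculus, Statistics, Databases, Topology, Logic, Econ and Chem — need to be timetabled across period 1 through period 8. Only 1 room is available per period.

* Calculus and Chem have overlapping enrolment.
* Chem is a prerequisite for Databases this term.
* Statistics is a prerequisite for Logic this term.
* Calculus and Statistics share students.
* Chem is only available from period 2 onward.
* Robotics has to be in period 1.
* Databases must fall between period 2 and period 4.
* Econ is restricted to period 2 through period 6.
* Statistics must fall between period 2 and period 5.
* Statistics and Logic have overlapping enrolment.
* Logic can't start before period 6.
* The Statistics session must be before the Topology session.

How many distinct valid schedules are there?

Splitting on Statistics: it can be period 2 (10), period 3 (10), period 4 (10), period 5 (24). Listing each branch's schedules as (Robotics, Calculus, Databases, Topology, Logic, Econ, Chem) by period number:
Statistics=period 2: (1,5,4,7,8,6,3) (1,5,4,8,7,6,3) (1,6,4,7,8,5,3) (1,6,4,8,7,5,3) (1,7,4,5,8,6,3) (1,7,4,6,8,5,3) (1,7,4,8,6,5,3) (1,8,4,5,7,6,3) (1,8,4,6,7,5,3) (1,8,4,7,6,5,3) — 10.
Statistics=period 3: (1,5,4,7,8,6,2) (1,5,4,8,7,6,2) (1,6,4,7,8,5,2) (1,6,4,8,7,5,2) (1,7,4,5,8,6,2) (1,7,4,6,8,5,2) (1,7,4,8,6,5,2) (1,8,4,5,7,6,2) (1,8,4,6,7,5,2) (1,8,4,7,6,5,2) — 10.
Statistics=period 4: (1,5,3,7,8,6,2) (1,5,3,8,7,6,2) (1,6,3,7,8,5,2) (1,6,3,8,7,5,2) (1,7,3,5,8,6,2) (1,7,3,6,8,5,2) (1,7,3,8,6,5,2) (1,8,3,5,7,6,2) (1,8,3,6,7,5,2) (1,8,3,7,6,5,2) — 10.
Statistics=period 5: (1,2,4,7,8,6,3) (1,2,4,8,7,6,3) (1,3,4,7,8,6,2) (1,3,4,8,7,6,2) (1,4,3,7,8,6,2) (1,4,3,8,7,6,2) (1,6,3,7,8,4,2) (1,6,3,8,7,4,2) (1,6,4,7,8,2,3) (1,6,4,7,8,3,2) (1,6,4,8,7,2,3) (1,6,4,8,7,3,2) (1,7,3,6,8,4,2) (1,7,3,8,6,4,2) (1,7,4,6,8,2,3) (1,7,4,6,8,3,2) (1,7,4,8,6,2,3) (1,7,4,8,6,3,2) (1,8,3,6,7,4,2) (1,8,3,7,6,4,2) (1,8,4,6,7,2,3) (1,8,4,6,7,3,2) (1,8,4,7,6,2,3) (1,8,4,7,6,3,2) — 24.
Summing: 10 + 10 + 10 + 24 = 54.

54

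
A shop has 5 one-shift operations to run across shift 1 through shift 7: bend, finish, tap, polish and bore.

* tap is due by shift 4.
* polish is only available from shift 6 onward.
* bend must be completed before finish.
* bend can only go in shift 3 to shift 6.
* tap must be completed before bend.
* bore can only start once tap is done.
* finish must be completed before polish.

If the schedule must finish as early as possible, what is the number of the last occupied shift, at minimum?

6

The precedence chain requires at least 4 distinct shifts.
polish can't be placed before shift 6, so the schedule must run through at least shift 6.
6 works (last occupied shift: shift 6): for example finish in shift 4; tap in shift 1; bend in shift 3; bore in shift 2; polish in shift 6.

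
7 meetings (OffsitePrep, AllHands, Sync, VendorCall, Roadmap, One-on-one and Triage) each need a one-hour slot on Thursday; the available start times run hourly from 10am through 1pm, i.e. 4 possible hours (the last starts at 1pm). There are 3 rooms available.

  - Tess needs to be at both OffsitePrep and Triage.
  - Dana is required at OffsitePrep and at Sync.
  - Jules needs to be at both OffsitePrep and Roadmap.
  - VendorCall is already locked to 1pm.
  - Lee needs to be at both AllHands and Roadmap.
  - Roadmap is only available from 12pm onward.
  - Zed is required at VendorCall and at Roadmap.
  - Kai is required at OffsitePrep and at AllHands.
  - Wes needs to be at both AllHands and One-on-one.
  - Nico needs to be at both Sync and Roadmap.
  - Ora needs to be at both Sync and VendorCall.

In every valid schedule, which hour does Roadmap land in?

12pm

Roadmap's window is 12pm–1pm.
VendorCall is fixed at 1pm, and Roadmap can't share a hour with VendorCall.
So Roadmap must be 12pm.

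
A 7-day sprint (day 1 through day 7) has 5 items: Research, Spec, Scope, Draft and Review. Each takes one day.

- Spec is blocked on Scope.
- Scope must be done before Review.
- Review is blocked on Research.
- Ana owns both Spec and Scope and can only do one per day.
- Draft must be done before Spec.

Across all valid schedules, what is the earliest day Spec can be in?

Precedence pushes Spec to at least day 2.
Spec at day 2 is achievable: Review=day 2; Spec=day 2; Research=day 1; Scope=day 1; Draft=day 1.

day 2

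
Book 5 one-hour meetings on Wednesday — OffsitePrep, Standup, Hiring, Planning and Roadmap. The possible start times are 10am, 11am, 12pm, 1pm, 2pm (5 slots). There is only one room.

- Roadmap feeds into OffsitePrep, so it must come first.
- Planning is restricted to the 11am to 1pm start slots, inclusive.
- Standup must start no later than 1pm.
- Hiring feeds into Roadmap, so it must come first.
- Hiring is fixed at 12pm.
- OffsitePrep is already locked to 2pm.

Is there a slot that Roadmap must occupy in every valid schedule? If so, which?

Hiring is fixed at 12pm and must come before Roadmap, so Roadmap is at least 1pm.
OffsitePrep is fixed at 2pm and must come after Roadmap, so Roadmap is at most 1pm.
So Roadmap must be 1pm.

1pm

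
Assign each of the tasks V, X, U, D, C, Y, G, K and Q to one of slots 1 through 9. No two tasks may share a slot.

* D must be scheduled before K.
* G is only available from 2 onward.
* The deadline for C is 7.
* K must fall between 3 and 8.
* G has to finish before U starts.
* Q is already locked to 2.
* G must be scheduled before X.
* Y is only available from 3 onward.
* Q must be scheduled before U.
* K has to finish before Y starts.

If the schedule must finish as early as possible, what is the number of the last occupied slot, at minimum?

The precedence chain requires at least 3 distinct slots.
With at most 1 per slot and 9 tasks, at least 9 slots are needed.
Propagating the time windows through the other constraints, Y can't land before 4, so the schedule must run through at least slot 4.
9 works (last occupied slot: 9): for example D=1; C=5; V=9; Y=4; U=7; X=8; K=3; G=6; Q=2.

9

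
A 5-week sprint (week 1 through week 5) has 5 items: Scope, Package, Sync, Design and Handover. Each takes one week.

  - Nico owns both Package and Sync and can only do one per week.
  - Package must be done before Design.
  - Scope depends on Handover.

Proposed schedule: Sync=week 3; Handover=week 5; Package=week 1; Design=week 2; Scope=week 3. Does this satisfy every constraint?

Invalid. Scope depends on Handover.

Package must be done before Design — holds.
Nico owns both Package and Sync and can only do one per week — holds.
Scope depends on Handover — violated.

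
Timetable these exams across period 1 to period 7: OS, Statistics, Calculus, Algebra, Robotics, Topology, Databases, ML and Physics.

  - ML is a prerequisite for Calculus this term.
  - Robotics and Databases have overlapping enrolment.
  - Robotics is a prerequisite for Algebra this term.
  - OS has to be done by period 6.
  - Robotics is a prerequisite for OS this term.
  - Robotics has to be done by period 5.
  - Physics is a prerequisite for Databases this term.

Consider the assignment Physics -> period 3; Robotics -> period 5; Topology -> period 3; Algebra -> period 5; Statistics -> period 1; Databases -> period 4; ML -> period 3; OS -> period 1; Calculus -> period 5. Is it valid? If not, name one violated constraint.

No. Robotics is a prerequisite for OS this term is not satisfied.

Robotics is a prerequisite for OS this term — violated.
Robotics has to be done by period 5 — holds.
Robotics and Databases have overlapping enrolment — holds.
OS has to be done by period 6 — holds.
ML is a prerequisite for Calculus this term — holds.
Physics is a prerequisite for Databases this term — holds.
Robotics is a prerequisite for Algebra this term — violated.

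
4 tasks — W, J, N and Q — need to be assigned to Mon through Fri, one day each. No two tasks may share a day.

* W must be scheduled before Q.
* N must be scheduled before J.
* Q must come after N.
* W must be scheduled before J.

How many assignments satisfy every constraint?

20

Splitting on W: it can be Mon (8), Tue (8), Wed (4). Listing each branch's schedules as (J, N, Q):
W=Mon: (Wed,Tue,Thu) (Wed,Tue,Fri) (Thu,Tue,Wed) (Thu,Tue,Fri) (Thu,Wed,Fri) (Fri,Tue,Wed) (Fri,Tue,Thu) (Fri,Wed,Thu) — 8.
W=Tue: (Wed,Mon,Thu) (Wed,Mon,Fri) (Thu,Mon,Wed) (Thu,Mon,Fri) (Thu,Wed,Fri) (Fri,Mon,Wed) (Fri,Mon,Thu) (Fri,Wed,Thu) — 8.
W=Wed: (Thu,Mon,Fri) (Thu,Tue,Fri) (Fri,Mon,Thu) (Fri,Tue,Thu) — 4.
Summing: 8 + 8 + 4 = 20.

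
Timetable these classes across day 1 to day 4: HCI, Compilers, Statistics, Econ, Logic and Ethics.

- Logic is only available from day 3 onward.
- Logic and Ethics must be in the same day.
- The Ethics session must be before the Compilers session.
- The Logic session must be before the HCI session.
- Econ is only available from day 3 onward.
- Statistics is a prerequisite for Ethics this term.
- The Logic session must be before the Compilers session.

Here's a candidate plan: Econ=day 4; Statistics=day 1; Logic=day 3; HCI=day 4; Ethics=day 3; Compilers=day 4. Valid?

Yes

Logic and Ethics must be in the same day — holds.
Statistics is a prerequisite for Ethics this term — holds.
The Logic session must be before the HCI session — holds.
The Logic session must be before the Compilers session — holds.
The Ethics session must be before the Compilers session — holds.
Logic is only available from day 3 onward — holds.
Econ is only available from day 3 onward — holds.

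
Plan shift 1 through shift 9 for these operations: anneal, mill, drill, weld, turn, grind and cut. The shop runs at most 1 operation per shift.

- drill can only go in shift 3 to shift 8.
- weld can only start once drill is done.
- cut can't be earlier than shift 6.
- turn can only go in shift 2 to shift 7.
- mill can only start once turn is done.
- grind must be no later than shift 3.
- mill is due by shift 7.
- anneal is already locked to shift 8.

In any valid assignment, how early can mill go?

Precedence pushes mill to at least shift 3; mill's own window allows nothing later than shift 7.
mill at shift 3 is achievable: cut in shift 6; mill in shift 3; weld in shift 5; drill in shift 4; grind in shift 1; turn in shift 2; anneal in shift 8.

shift 3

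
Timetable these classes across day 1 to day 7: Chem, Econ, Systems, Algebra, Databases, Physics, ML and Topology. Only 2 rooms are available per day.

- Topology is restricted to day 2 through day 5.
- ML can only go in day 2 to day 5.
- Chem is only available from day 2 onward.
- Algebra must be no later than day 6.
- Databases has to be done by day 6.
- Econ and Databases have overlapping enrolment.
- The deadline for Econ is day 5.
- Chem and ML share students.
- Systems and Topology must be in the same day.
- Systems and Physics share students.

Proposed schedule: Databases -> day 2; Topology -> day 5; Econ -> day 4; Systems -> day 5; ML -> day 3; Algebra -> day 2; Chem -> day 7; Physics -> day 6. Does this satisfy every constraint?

Yes

Systems and Physics share students — holds.
Chem and ML share students — holds.
Chem is only available from day 2 onward — holds.
ML can only go in day 2 to day 5 — holds.
Systems and Topology must be in the same day — holds.
Econ and Databases have overlapping enrolment — holds.
Topology is restricted to day 2 through day 5 — holds.
Algebra must be no later than day 6 — holds.
Only 2 rooms are available per day — holds.
Databases has to be done by day 6 — holds.
The deadline for Econ is day 5 — holds.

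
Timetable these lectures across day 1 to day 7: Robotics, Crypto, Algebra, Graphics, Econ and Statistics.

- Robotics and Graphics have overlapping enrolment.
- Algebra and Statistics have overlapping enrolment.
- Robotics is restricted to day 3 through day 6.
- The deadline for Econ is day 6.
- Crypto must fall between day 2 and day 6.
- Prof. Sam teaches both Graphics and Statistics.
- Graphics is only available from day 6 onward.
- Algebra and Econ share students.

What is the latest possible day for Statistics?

Statistics at day 7 is achievable: Crypto=day 2; Statistics=day 7; Robotics=day 3; Graphics=day 6; Econ=day 1; Algebra=day 2.

day 7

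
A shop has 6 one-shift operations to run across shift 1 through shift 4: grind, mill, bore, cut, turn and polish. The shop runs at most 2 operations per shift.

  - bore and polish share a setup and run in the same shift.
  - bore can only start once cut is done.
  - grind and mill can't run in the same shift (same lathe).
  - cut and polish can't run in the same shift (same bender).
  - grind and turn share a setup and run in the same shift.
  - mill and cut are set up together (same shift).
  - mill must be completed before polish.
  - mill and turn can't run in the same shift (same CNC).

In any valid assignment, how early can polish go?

Precedence pushes polish to at least shift 2.
polish at shift 2 is achievable: polish -> shift 2; cut -> shift 1; turn -> shift 3; bore -> shift 2; mill -> shift 1; grind -> shift 3.

shift 2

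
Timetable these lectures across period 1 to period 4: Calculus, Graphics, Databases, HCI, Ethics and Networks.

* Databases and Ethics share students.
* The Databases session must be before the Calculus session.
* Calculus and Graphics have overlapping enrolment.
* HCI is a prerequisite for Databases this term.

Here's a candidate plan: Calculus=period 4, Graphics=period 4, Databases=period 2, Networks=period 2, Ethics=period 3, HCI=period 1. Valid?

Invalid. Calculus and Graphics have overlapping enrolment.

HCI is a prerequisite for Databases this term — holds.
Databases and Ethics share students — holds.
The Databases session must be before the Calculus session — holds.
Calculus and Graphics have overlapping enrolment — violated.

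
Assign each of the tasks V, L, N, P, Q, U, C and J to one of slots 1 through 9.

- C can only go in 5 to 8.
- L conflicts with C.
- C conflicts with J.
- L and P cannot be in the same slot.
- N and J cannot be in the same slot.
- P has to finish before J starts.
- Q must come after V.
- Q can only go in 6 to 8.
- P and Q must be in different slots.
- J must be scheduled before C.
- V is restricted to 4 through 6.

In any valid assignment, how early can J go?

Precedence pushes J to at least 2; downstream work caps J at 7.
J at 2 is achievable: N=1, U=1, V=4, Q=6, C=5, P=1, J=2, L=2.

2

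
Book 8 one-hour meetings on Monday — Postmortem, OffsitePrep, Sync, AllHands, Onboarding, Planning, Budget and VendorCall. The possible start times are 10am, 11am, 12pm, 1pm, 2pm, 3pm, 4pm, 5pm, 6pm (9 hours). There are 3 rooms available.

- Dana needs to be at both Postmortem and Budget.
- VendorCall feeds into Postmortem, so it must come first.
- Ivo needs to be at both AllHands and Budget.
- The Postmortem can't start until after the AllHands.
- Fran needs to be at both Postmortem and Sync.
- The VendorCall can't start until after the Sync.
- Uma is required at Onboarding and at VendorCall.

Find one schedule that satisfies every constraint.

VendorCall in 11am, Budget in 11am, Onboarding in 12pm, Planning in 11am, Sync in 10am, OffsitePrep in 10am, Postmortem in 12pm, AllHands in 10am

Checking: Sync(10am) before VendorCall(11am); AllHands(10am) before Postmortem(12pm); VendorCall(11am) before Postmortem(12pm); AllHands(10am) != Budget(11am); Onboarding(12pm) != VendorCall(11am); Postmortem(12pm) != Budget(11am); Postmortem(12pm) != Sync(10am); max 3 per hour (cap 3).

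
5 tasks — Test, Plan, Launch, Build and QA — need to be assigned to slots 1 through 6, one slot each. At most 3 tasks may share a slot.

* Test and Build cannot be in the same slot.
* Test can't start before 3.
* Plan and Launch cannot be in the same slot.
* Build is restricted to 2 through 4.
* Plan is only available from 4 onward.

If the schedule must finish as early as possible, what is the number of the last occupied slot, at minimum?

With at most 3 per slot and 5 tasks, at least 2 slots are needed.
Plan can't be placed before 4, so the schedule must run through at least slot 4.
4 works (last occupied slot: 4): for example Test -> 3; Build -> 2; Plan -> 4; QA -> 1; Launch -> 1.

4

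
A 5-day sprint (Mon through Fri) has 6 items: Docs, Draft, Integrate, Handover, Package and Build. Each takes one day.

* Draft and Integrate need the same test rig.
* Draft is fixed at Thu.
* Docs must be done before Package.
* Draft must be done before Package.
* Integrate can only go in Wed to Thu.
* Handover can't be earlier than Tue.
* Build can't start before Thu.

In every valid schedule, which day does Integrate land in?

Wed

Integrate's window is Wed–Thu.
Draft is fixed at Thu, and Integrate can't share a day with Draft.
So Integrate must be Wed.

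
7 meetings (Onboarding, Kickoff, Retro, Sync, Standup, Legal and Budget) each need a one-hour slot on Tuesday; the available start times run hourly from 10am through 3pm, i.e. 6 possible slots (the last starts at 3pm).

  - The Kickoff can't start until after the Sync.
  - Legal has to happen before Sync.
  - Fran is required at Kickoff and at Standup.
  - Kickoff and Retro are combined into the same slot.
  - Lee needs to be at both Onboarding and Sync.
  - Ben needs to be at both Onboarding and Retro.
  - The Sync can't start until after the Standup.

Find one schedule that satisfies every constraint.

Sync=11am, Standup=10am, Kickoff=12pm, Onboarding=10am, Retro=12pm, Budget=10am, Legal=10am

Checking: Legal(10am) before Sync(11am); Standup(10am) before Sync(11am); Sync(11am) before Kickoff(12pm); Onboarding(10am) != Retro(12pm); Onboarding(10am) != Sync(11am); Kickoff(12pm) != Standup(10am); Kickoff = Retro = 12pm.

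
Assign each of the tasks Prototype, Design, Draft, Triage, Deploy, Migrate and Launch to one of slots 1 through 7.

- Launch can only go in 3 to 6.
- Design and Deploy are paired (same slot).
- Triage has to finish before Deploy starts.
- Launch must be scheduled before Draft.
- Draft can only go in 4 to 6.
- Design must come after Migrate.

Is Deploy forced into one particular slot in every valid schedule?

Deploy can be 2 (e.g. Design -> 2, Draft -> 4, Deploy -> 2, Migrate -> 1, Triage -> 1, Prototype -> 1, Launch -> 3) or 3 (e.g. Prototype in 1; Design in 3; Triage in 1; Migrate in 1; Launch in 3; Draft in 4; Deploy in 3).

No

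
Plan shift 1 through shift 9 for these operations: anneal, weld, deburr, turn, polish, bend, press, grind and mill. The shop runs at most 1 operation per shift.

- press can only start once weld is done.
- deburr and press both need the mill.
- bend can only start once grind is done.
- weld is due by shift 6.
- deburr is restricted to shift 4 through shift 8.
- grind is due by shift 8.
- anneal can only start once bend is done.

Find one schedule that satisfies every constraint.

grind in shift 2, deburr in shift 4, mill in shift 9, weld in shift 1, anneal in shift 5, press in shift 6, bend in shift 3, turn in shift 7, polish in shift 8

Checking: bend(shift 3) before anneal(shift 5); grind(shift 2) before bend(shift 3); weld(shift 1) before press(shift 6); deburr(shift 4) != press(shift 6); deburr=shift 4 in [shift 4,shift 8]; weld=shift 1 in [shift 1,shift 6]; grind=shift 2 in [shift 1,shift 8]; max 1 per shift (cap 1).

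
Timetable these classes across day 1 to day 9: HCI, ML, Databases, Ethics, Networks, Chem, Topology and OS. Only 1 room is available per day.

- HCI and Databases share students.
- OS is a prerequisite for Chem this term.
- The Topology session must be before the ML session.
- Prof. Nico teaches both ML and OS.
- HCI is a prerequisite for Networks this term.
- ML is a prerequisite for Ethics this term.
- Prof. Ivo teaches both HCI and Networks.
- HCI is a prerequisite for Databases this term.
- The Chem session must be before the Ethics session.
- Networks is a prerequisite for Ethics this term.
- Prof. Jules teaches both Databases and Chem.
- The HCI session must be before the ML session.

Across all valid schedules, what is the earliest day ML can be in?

Precedence pushes ML to at least day 2; downstream work caps ML at day 8.
ML at day 3 is achievable: Chem in day 6; Ethics in day 7; Topology in day 2; Databases in day 8; Networks in day 4; HCI in day 1; ML in day 3; OS in day 5.
Nothing earlier works — the conflict and capacity constraints rule out every day before day 3.

day 3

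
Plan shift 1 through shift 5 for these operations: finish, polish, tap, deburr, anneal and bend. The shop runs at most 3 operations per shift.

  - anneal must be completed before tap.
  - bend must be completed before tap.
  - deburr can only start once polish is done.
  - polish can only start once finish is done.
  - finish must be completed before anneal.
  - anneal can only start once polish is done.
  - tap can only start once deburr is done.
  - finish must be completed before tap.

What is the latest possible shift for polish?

shift 3

Precedence pushes polish to at least shift 2; downstream work caps polish at shift 3.
polish at shift 3 is achievable: polish=shift 3, tap=shift 5, anneal=shift 4, bend=shift 1, deburr=shift 4, finish=shift 1.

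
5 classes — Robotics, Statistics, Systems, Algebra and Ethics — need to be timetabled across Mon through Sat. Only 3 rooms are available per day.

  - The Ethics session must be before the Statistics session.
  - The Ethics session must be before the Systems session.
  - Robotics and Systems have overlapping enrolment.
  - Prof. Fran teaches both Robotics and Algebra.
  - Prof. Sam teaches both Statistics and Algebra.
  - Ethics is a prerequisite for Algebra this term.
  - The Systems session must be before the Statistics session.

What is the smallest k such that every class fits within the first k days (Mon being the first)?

3

The precedence chain requires at least 3 distinct days.
With at most 3 per day and 5 classes, at least 2 days are needed.
3 works (last occupied day: Wed): for example Robotics in Mon; Statistics in Wed; Systems in Tue; Algebra in Tue; Ethics in Mon.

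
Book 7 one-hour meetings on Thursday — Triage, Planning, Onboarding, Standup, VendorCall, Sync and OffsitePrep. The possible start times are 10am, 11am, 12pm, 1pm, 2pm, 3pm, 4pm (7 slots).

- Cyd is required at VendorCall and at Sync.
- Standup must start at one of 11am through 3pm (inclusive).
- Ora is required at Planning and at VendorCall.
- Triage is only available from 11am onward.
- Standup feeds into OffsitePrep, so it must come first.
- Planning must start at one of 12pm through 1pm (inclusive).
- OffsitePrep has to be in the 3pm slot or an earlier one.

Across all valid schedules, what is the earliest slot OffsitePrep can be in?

12pm

Precedence pushes OffsitePrep to at least 12pm; OffsitePrep's own window allows nothing later than 3pm.
OffsitePrep at 12pm is achievable: Planning=12pm, Triage=11am, Onboarding=10am, VendorCall=10am, OffsitePrep=12pm, Standup=11am, Sync=11am.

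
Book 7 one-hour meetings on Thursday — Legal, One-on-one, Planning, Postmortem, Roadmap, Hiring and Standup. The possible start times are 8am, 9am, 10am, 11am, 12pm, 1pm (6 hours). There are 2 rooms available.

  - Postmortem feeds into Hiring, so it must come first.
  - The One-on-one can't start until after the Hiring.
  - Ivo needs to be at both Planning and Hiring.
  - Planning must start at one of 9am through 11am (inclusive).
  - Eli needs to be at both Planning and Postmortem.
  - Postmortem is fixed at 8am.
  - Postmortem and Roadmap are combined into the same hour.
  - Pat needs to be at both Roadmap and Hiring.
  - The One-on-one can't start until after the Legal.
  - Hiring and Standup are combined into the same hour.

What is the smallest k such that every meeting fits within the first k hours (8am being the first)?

The precedence chain requires at least 3 distinct hours.
With at most 2 per hour and 7 meetings, at least 4 hours are needed.
4 works (last occupied hour: 11am): for example Planning in 9am; Hiring in 10am; Standup in 10am; Legal in 9am; Postmortem in 8am; Roadmap in 8am; One-on-one in 11am.

4 hours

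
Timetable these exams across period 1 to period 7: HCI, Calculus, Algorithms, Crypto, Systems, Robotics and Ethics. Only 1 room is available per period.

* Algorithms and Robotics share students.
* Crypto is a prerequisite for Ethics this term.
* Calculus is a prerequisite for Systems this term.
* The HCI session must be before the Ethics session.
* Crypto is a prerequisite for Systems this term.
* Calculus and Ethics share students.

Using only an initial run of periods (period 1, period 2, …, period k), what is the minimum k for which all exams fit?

The precedence chain requires at least 2 distinct periods.
With at most 1 per period and 7 exams, at least 7 periods are needed.
7 works (last occupied period: period 7): for example Ethics -> period 5, Systems -> period 3, Robotics -> period 7, Calculus -> period 2, HCI -> period 4, Algorithms -> period 6, Crypto -> period 1.

7 periods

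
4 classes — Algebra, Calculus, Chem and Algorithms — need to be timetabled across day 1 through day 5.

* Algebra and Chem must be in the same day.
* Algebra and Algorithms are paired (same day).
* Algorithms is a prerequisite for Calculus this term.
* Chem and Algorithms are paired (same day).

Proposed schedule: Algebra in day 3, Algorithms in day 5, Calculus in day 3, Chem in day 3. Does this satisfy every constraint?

Invalid. Algorithms is a prerequisite for Calculus this term.

Algorithms is a prerequisite for Calculus this term — violated.
Algebra and Algorithms are paired (same day) — violated.
Algebra and Chem must be in the same day — holds.
Chem and Algorithms are paired (same day) — violated.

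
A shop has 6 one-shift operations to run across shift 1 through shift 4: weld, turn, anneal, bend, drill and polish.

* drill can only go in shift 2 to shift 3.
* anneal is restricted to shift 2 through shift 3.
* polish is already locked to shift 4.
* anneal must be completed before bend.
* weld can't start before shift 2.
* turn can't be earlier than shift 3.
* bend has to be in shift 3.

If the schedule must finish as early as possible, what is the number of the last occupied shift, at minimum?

shift 4

The precedence chain requires at least 2 distinct shifts.
polish can't be placed before shift 4, so the schedule must run through at least shift 4.
4 works (last occupied shift: shift 4): for example polish in shift 4, bend in shift 3, drill in shift 2, turn in shift 3, weld in shift 2, anneal in shift 2.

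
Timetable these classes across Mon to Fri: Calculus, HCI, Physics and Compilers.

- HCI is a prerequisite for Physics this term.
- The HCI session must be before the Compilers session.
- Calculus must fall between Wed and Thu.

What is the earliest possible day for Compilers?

Precedence pushes Compilers to at least Tue.
Compilers at Tue is achievable: Compilers in Tue; Physics in Tue; HCI in Mon; Calculus in Wed.

Tue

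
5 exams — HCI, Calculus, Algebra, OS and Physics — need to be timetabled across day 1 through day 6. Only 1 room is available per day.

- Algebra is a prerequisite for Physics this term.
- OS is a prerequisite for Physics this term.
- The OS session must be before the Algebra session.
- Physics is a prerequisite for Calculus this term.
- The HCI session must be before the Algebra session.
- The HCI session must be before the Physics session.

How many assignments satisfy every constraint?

Splitting on HCI: it can be day 1 (5), day 2 (5), day 3 (2). Listing each branch's schedules as (Calculus, Algebra, OS, Physics) by day number:
HCI=day 1: (5,3,2,4) (6,3,2,4) (6,3,2,5) (6,4,2,5) (6,4,3,5) — 5.
HCI=day 2: (5,3,1,4) (6,3,1,4) (6,3,1,5) (6,4,1,5) (6,4,3,5) — 5.
HCI=day 3: (6,4,1,5) (6,4,2,5) — 2.
Summing: 5 + 5 + 2 = 12.

12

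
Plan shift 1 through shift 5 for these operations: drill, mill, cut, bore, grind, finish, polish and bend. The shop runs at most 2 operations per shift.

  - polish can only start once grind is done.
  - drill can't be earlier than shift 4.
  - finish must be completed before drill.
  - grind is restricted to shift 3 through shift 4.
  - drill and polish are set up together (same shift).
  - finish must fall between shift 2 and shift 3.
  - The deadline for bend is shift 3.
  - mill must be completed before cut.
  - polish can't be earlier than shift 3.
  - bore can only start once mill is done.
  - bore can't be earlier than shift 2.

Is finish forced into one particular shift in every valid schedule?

No

finish can be shift 2 (e.g. drill=shift 4, polish=shift 4, mill=shift 1, grind=shift 3, bend=shift 1, bore=shift 2, finish=shift 2, cut=shift 3) or shift 3 (e.g. bore=shift 2; bend=shift 1; finish=shift 3; cut=shift 2; polish=shift 4; mill=shift 1; grind=shift 3; drill=shift 4).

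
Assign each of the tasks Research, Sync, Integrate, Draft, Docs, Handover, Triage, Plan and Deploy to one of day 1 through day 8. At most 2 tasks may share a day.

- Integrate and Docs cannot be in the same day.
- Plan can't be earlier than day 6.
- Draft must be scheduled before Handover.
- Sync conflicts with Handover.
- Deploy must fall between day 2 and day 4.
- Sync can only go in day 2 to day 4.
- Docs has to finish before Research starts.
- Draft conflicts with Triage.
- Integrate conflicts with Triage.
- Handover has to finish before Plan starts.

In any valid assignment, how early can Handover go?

Precedence pushes Handover to at least day 2; downstream work caps Handover at day 7.
Handover at day 2 is achievable: Draft in day 1; Docs in day 1; Deploy in day 2; Research in day 3; Triage in day 5; Plan in day 6; Sync in day 3; Handover in day 2; Integrate in day 4.

day 2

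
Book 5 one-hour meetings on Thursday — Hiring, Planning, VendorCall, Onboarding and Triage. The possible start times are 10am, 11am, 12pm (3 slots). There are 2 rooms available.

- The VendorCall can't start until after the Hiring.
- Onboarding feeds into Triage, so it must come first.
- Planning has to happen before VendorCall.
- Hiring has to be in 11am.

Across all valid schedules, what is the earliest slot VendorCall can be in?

Precedence pushes VendorCall to at least 12pm.
VendorCall at 12pm is achievable: Planning=10am; VendorCall=12pm; Triage=11am; Onboarding=10am; Hiring=11am.

12pm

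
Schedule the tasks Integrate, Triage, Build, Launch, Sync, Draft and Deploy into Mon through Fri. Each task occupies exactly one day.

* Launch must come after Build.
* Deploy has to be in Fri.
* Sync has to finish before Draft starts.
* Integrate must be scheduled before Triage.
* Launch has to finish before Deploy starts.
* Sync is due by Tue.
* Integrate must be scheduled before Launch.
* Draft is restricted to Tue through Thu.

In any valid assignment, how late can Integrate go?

Downstream work caps Integrate at Wed.
Integrate at Wed is achievable: Sync -> Mon; Draft -> Tue; Triage -> Thu; Launch -> Thu; Build -> Mon; Deploy -> Fri; Integrate -> Wed.

Wed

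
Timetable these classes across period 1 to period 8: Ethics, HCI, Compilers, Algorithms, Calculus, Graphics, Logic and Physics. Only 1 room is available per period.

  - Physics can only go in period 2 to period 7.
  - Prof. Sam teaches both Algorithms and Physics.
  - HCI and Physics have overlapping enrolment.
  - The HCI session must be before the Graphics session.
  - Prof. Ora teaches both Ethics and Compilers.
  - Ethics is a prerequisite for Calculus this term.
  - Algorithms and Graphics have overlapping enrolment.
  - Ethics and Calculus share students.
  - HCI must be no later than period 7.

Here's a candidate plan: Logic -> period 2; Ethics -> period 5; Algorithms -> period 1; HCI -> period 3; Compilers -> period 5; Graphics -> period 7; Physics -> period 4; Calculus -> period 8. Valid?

The HCI session must be before the Graphics session — holds.
HCI must be no later than period 7 — holds.
HCI and Physics have overlapping enrolment — holds.
Ethics is a prerequisite for Calculus this term — holds.
Ethics and Calculus share students — holds.
Algorithms and Graphics have overlapping enrolment — holds.
Prof. Sam teaches both Algorithms and Physics — holds.
Prof. Ora teaches both Ethics and Compilers — violated.
Physics can only go in period 2 to period 7 — holds.
Only 1 room is available per period — violated.

Invalid. Prof. Ora teaches both Ethics and Compilers.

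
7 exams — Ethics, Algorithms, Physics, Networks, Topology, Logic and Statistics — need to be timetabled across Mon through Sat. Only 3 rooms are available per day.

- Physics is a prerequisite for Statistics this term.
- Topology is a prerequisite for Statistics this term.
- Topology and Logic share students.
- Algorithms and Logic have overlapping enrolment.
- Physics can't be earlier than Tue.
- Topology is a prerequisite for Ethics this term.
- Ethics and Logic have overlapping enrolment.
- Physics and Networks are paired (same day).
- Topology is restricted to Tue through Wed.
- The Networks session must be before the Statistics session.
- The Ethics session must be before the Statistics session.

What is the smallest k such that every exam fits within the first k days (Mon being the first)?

The precedence chain requires at least 3 distinct days.
With at most 3 per day and 7 exams, at least 3 days are needed.
Propagating the time windows through the other constraints, Statistics can't land before Thu — that is day 4 counting from Mon — so the schedule must run through at least 4 days.
4 works (last occupied day: Thu): for example Algorithms -> Mon; Ethics -> Wed; Logic -> Thu; Physics -> Tue; Topology -> Tue; Statistics -> Thu; Networks -> Tue.

4 days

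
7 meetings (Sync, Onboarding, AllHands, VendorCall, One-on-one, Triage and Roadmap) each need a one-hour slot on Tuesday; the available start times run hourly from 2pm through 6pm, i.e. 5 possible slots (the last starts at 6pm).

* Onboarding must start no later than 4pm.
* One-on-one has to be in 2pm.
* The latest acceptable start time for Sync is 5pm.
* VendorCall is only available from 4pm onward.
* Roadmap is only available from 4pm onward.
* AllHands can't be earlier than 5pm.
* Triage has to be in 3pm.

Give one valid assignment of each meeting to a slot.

Onboarding -> 2pm; Sync -> 2pm; VendorCall -> 4pm; One-on-one -> 2pm; AllHands -> 5pm; Roadmap -> 4pm; Triage -> 3pm

Checking: Sync=2pm in [2pm,5pm]; VendorCall=4pm in [4pm,6pm]; Roadmap=4pm in [4pm,6pm]; One-on-one=2pm in [2pm,2pm]; Onboarding=2pm in [2pm,4pm]; Triage=3pm in [3pm,3pm]; AllHands=5pm in [5pm,6pm].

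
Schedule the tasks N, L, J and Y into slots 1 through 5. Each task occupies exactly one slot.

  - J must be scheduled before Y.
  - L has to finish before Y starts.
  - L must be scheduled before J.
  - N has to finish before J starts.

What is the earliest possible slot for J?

Precedence pushes J to at least 2; downstream work caps J at 4.
J at 2 is achievable: L=1, Y=3, N=1, J=2.

2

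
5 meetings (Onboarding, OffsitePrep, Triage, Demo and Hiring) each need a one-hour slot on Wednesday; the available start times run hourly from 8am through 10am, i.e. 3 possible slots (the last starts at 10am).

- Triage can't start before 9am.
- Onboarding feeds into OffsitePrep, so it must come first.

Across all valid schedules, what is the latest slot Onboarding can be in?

9am

Downstream work caps Onboarding at 9am.
Onboarding at 9am is achievable: Demo -> 8am; OffsitePrep -> 10am; Onboarding -> 9am; Hiring -> 8am; Triage -> 9am.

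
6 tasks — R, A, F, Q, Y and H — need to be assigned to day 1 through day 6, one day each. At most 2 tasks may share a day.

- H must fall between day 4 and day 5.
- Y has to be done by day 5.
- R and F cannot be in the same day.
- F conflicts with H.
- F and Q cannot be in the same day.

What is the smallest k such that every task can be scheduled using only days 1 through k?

With at most 2 per day and 6 tasks, at least 3 days are needed.
H can't be placed before day 4, so the schedule must run through at least day 4.
4 works (last occupied day: day 4): for example Y in day 2, F in day 2, R in day 1, H in day 4, A in day 1, Q in day 3.

4 days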